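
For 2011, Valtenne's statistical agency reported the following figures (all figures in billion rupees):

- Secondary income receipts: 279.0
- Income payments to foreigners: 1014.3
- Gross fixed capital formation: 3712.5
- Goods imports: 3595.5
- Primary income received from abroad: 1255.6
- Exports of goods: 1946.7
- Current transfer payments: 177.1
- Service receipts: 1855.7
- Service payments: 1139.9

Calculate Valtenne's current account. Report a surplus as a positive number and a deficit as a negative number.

Goods balance = 1946.7 - 3595.5 = -1648.8
Services balance = 1855.7 - 1139.9 = 715.8
Trade balance (goods + services) = -1648.8 + 715.8 = -933.0
Net primary income = 1255.6 - 1014.3 = 241.3
Net secondary income = 279.0 - 177.1 = 101.9
Current account = -933.0 + 241.3 + 101.9 = -589.8

-589.8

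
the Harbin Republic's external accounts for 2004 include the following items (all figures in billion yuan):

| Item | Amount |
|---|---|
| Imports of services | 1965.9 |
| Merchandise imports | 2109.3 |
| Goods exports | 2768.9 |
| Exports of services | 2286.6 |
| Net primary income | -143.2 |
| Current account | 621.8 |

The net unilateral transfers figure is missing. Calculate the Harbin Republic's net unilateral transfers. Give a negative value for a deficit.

-215.3

Current account = goods balance + services balance + net primary income + net secondary income
Sum of the known components = 837.1
Net unilateral transfers = CA - (known components) = 621.8 - 837.1 = -215.3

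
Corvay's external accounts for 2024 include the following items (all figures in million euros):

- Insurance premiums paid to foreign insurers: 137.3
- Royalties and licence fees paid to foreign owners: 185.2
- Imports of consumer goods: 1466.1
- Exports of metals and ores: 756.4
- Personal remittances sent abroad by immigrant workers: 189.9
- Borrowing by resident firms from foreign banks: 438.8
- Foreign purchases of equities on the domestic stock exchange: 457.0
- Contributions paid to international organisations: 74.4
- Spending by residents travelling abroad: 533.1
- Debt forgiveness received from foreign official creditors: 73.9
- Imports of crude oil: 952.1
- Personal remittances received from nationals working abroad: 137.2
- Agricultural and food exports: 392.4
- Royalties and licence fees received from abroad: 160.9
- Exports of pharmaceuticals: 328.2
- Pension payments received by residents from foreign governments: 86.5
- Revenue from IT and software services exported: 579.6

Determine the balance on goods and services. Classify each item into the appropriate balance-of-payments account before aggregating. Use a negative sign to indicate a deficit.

Goods: -1466.1 + 328.2 + 756.4 + 392.4 - 952.1 = -941.2
Services: -185.2 - 533.1 - 137.3 + 579.6 + 160.9 = -115.1
Trade balance = -941.2 + (-115.1) = -1056.3
(Excluded from the trade balance — secondary income: personal remittances sent abroad by immigrant workers 189.9, contributions paid to international organisations 74.4, personal remittances received from nationals working abroad 137.2, pension payments received by residents from foreign governments 86.5; financial account: borrowing by resident firms from foreign banks 438.8, foreign purchases of equities on the domestic stock exchange 457.0; capital account: debt forgiveness received from foreign official creditors 73.9.)

-1056.3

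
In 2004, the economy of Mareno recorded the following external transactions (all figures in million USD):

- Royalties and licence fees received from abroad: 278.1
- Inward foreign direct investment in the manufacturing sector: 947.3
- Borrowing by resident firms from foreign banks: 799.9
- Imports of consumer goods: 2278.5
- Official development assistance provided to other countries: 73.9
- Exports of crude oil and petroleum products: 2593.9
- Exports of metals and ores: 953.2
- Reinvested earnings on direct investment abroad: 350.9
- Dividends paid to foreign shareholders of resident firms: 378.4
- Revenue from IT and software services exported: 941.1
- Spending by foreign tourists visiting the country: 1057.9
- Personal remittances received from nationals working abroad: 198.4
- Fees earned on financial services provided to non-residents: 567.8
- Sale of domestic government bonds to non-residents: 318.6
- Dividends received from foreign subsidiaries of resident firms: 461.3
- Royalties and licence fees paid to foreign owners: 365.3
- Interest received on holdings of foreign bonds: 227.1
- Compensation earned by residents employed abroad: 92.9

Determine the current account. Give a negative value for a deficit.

4626.5

Goods: 2593.9 + 953.2 - 2278.5 = 1268.6
Services: 941.1 - 365.3 + 1057.9 + 278.1 + 567.8 = 2479.6
Primary income: 461.3 + 227.1 + 92.9 - 378.4 + 350.9 = 753.8
Secondary income: -73.9 + 198.4 = 124.5
Current account = 1268.6 + 2479.6 + 753.8 + 124.5 = 4626.5
(Excluded from the current account — financial account: inward foreign direct investment in the manufacturing sector 947.3, borrowing by resident firms from foreign banks 799.9, sale of domestic government bonds to non-residents 318.6.)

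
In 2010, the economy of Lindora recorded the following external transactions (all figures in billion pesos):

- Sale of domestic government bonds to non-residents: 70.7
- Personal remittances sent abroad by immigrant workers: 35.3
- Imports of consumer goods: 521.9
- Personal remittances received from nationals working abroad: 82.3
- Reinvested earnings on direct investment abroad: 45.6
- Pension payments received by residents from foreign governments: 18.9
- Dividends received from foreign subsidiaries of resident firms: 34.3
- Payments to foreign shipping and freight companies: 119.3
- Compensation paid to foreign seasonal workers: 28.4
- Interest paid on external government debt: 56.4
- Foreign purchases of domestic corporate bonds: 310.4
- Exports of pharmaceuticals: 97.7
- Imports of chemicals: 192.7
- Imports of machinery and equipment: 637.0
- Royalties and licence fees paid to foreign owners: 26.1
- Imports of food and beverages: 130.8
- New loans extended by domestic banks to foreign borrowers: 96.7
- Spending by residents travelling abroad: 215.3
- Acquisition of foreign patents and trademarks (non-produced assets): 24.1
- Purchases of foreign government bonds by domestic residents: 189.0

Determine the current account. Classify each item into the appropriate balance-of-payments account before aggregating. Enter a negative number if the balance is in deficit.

-1684.4

Goods: -521.9 + 97.7 - 637.0 - 192.7 - 130.8 = -1384.7
Services: -119.3 - 215.3 - 26.1 = -360.7
Primary income: -56.4 + 45.6 + 34.3 - 28.4 = -4.9
Secondary income: -35.3 + 18.9 + 82.3 = 65.9
Current account = (-1384.7) + (-360.7) + (-4.9) + 65.9 = -1684.4
(Excluded from the current account — financial account: sale of domestic government bonds to non-residents 70.7, foreign purchases of domestic corporate bonds 310.4, new loans extended by domestic banks to foreign borrowers 96.7, purchases of foreign government bonds by domestic residents 189.0; capital account: acquisition of foreign patents and trademarks (non-produced assets) 24.1.)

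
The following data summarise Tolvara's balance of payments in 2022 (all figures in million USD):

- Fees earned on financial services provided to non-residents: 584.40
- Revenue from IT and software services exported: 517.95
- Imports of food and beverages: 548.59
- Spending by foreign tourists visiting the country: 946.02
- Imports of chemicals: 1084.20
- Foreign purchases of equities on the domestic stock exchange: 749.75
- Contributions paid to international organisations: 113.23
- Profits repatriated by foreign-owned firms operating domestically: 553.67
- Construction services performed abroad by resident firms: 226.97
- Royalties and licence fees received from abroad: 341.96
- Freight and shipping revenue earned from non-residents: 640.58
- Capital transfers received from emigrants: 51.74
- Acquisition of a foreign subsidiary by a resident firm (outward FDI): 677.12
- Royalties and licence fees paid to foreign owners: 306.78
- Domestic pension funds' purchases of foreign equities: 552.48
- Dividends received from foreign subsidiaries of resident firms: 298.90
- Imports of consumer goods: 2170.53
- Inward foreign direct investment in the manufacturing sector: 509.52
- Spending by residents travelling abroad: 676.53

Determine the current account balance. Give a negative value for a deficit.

Goods: -1084.20 - 548.59 - 2170.53 = -3803.32
Services: 584.40 + 640.58 + 517.95 - 306.78 + 946.02 - 676.53 + 226.97 + 341.96 = 2274.57
Primary income: 298.90 - 553.67 = -254.77
Secondary income: -113.23
Current account = (-3803.32) + 2274.57 + (-254.77) + (-113.23) = -1896.75
(Excluded from the current account — financial account: foreign purchases of equities on the domestic stock exchange 749.75, acquisition of a foreign subsidiary by a resident firm (outward FDI) 677.12, domestic pension funds' purchases of foreign equities 552.48, inward foreign direct investment in the manufacturing sector 509.52; capital account: capital transfers received from emigrants 51.74.)

-1896.75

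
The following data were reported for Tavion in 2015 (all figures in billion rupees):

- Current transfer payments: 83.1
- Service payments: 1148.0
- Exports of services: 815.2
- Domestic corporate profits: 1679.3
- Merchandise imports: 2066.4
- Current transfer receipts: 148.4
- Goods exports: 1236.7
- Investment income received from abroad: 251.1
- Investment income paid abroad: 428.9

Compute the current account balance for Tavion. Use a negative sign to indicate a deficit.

Goods balance = 1236.7 - 2066.4 = -829.7
Services balance = 815.2 - 1148.0 = -332.8
Trade balance (goods + services) = -829.7 + (-332.8) = -1162.5
Net primary income = 251.1 - 428.9 = -177.8
Net secondary income = 148.4 - 83.1 = 65.3
Current account = -1162.5 + (-177.8) + 65.3 = -1275.0

-1275.0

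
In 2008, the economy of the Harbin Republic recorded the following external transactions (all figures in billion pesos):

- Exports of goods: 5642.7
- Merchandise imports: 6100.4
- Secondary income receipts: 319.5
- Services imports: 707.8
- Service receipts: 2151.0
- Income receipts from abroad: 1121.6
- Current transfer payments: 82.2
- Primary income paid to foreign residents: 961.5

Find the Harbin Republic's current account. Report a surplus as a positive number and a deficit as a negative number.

Goods balance = 5642.7 - 6100.4 = -457.7
Services balance = 2151.0 - 707.8 = 1443.2
Trade balance (goods + services) = -457.7 + 1443.2 = 985.5
Net primary income = 1121.6 - 961.5 = 160.1
Net secondary income = 319.5 - 82.2 = 237.3
Current account = 985.5 + 160.1 + 237.3 = 1382.9

1382.9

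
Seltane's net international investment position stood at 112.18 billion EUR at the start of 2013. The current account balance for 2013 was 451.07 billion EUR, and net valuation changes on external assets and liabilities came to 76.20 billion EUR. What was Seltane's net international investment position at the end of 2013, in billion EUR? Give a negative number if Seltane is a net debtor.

Change in NIIP = current account + net valuation change = 451.07 + 76.20 = 527.27
End-of-year NIIP = 112.18 + 527.27 = 639.45

639.45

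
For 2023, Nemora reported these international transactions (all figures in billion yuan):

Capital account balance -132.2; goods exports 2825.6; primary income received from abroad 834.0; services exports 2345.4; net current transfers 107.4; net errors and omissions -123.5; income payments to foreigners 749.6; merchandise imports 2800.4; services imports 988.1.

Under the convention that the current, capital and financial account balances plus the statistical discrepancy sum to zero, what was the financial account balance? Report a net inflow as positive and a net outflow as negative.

-1318.6

Goods balance = 2825.6 - 2800.4 = 25.2
Services balance = 2345.4 - 988.1 = 1357.3
Trade balance (goods + services) = 25.2 + 1357.3 = 1382.5
Net primary income = 834.0 - 749.6 = 84.4
Net secondary income = 107.4
Current account = 1382.5 + 84.4 + 107.4 = 1574.3
Financial account = -(1574.3 + (-132.2) + (-123.5)) = -1318.6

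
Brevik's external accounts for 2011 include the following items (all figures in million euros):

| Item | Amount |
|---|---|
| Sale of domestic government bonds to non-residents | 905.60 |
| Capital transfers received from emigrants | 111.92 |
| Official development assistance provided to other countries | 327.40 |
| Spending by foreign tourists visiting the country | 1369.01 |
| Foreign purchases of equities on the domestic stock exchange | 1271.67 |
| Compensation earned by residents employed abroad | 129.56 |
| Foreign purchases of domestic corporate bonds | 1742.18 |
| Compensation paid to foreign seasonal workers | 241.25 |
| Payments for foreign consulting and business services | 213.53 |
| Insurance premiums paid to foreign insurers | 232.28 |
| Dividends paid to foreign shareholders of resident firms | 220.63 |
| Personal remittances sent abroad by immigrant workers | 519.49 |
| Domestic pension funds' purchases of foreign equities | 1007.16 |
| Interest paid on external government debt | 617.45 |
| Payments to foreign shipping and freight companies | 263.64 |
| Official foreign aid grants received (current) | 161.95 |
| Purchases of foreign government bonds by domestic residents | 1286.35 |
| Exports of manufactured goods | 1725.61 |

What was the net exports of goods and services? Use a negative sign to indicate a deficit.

2385.17

Goods: 1725.61
Services: -263.64 - 213.53 - 232.28 + 1369.01 = 659.56
Trade balance = 1725.61 + 659.56 = 2385.17
(Excluded from the trade balance — financial account: sale of domestic government bonds to non-residents 905.60, foreign purchases of equities on the domestic stock exchange 1271.67, foreign purchases of domestic corporate bonds 1742.18, domestic pension funds' purchases of foreign equities 1007.16, purchases of foreign government bonds by domestic residents 1286.35; capital account: capital transfers received from emigrants 111.92; secondary income: official development assistance provided to other countries 327.40, personal remittances sent abroad by immigrant workers 519.49, official foreign aid grants received (current) 161.95; primary income: compensation earned by residents employed abroad 129.56, compensation paid to foreign seasonal workers 241.25, dividends paid to foreign shareholders of resident firms 220.63, interest paid on external government debt 617.45.)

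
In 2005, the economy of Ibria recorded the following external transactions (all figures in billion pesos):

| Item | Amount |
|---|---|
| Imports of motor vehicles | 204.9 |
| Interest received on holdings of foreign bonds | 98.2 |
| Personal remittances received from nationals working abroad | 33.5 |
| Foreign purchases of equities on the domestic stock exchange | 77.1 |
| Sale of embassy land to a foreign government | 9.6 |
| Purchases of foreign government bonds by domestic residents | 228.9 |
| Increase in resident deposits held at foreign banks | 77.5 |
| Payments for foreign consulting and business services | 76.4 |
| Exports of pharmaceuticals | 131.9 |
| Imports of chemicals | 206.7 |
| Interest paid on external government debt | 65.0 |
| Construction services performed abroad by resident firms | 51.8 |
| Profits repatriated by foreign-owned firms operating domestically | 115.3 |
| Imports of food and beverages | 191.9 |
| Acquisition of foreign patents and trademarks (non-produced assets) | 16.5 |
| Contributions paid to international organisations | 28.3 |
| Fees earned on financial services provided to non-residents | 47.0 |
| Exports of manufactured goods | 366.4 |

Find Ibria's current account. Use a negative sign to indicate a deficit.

-159.7

Goods: -206.7 - 204.9 - 191.9 + 131.9 + 366.4 = -105.2
Services: 47.0 + 51.8 - 76.4 = 22.4
Primary income: 98.2 - 115.3 - 65.0 = -82.1
Secondary income: 33.5 - 28.3 = 5.2
Current account = (-105.2) + 22.4 + (-82.1) + 5.2 = -159.7
(Excluded from the current account — financial account: foreign purchases of equities on the domestic stock exchange 77.1, purchases of foreign government bonds by domestic residents 228.9, increase in resident deposits held at foreign banks 77.5; capital account: sale of embassy land to a foreign government 9.6, acquisition of foreign patents and trademarks (non-produced assets) 16.5.)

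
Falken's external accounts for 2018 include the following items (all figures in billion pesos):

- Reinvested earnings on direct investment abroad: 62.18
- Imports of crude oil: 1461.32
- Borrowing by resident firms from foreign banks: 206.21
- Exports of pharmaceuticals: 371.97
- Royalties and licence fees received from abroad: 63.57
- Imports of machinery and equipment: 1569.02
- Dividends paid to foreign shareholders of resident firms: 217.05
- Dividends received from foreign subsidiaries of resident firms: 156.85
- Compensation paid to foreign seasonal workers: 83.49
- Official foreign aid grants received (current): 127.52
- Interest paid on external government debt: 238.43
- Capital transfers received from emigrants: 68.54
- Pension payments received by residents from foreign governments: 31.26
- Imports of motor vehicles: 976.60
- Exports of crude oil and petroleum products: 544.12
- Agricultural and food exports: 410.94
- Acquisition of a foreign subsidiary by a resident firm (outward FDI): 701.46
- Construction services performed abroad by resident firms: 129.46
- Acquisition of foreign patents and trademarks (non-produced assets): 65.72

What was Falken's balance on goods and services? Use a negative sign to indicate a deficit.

-2486.88

Goods: -1569.02 + 371.97 - 1461.32 - 976.60 + 544.12 + 410.94 = -2679.91
Services: 63.57 + 129.46 = 193.03
Trade balance = -2679.91 + 193.03 = -2486.88
(Excluded from the trade balance — primary income: reinvested earnings on direct investment abroad 62.18, dividends paid to foreign shareholders of resident firms 217.05, dividends received from foreign subsidiaries of resident firms 156.85, compensation paid to foreign seasonal workers 83.49, interest paid on external government debt 238.43; financial account: borrowing by resident firms from foreign banks 206.21, acquisition of a foreign subsidiary by a resident firm (outward FDI) 701.46; secondary income: official foreign aid grants received (current) 127.52, pension payments received by residents from foreign governments 31.26; capital account: capital transfers received from emigrants 68.54, acquisition of foreign patents and trademarks (non-produced assets) 65.72.)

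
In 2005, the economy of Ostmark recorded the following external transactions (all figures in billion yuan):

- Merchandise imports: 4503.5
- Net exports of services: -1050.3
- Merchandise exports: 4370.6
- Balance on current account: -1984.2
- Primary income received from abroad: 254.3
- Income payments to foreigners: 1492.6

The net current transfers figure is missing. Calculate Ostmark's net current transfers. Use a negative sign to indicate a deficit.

437.3

Current account = goods balance + services balance + net primary income + net secondary income
Sum of the known components = -2421.5
Net current transfers = CA - (known components) = -1984.2 - (-2421.5) = 437.3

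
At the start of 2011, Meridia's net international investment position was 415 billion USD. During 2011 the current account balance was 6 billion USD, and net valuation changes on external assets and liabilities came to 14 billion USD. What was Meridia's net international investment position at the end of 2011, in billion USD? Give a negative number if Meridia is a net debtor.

Change in NIIP = current account + net valuation change = 6 + 14 = 20
End-of-year NIIP = 415 + 20 = 435

435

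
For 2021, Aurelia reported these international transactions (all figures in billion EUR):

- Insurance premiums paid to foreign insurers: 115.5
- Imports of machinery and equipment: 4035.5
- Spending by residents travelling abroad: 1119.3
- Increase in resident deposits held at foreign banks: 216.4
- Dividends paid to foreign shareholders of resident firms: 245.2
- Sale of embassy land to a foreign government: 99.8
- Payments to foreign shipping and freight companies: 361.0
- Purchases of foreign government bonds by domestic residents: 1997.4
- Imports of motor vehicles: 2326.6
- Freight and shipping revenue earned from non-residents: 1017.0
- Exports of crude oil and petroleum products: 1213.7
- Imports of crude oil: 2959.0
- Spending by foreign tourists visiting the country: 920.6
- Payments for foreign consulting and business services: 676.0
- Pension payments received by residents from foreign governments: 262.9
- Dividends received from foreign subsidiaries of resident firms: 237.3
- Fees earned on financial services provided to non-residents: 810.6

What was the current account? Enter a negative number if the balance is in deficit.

Goods: -2959.0 - 2326.6 + 1213.7 - 4035.5 = -8107.4
Services: 920.6 - 361.0 - 676.0 + 1017.0 - 115.5 - 1119.3 + 810.6 = 476.4
Primary income: 237.3 - 245.2 = -7.9
Secondary income: 262.9
Current account = (-8107.4) + 476.4 + (-7.9) + 262.9 = -7376.0
(Excluded from the current account — financial account: increase in resident deposits held at foreign banks 216.4, purchases of foreign government bonds by domestic residents 1997.4; capital account: sale of embassy land to a foreign government 99.8.)

-7376.0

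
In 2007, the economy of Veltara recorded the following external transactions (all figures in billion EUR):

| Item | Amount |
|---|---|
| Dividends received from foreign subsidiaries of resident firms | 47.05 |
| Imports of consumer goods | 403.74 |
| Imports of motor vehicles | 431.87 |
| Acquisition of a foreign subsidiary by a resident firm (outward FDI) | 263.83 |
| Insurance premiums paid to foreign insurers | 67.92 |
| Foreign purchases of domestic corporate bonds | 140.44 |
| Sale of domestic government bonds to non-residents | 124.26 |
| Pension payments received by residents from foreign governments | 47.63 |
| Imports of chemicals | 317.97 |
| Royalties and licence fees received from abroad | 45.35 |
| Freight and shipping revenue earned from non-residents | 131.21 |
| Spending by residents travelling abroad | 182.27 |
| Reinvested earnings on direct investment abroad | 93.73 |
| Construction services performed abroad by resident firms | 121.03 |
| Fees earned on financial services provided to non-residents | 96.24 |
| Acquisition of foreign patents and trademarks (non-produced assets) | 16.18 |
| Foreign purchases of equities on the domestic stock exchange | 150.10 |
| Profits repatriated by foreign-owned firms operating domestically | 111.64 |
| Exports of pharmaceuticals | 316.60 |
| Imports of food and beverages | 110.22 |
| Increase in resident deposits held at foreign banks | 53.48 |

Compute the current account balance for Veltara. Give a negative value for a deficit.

-726.79

Goods: -403.74 - 317.97 + 316.60 - 110.22 - 431.87 = -947.20
Services: -182.27 + 45.35 + 131.21 + 96.24 + 121.03 - 67.92 = 143.64
Primary income: 47.05 + 93.73 - 111.64 = 29.14
Secondary income: 47.63
Current account = (-947.20) + 143.64 + 29.14 + 47.63 = -726.79
(Excluded from the current account — financial account: acquisition of a foreign subsidiary by a resident firm (outward FDI) 263.83, foreign purchases of domestic corporate bonds 140.44, sale of domestic government bonds to non-residents 124.26, foreign purchases of equities on the domestic stock exchange 150.10, increase in resident deposits held at foreign banks 53.48; capital account: acquisition of foreign patents and trademarks (non-produced assets) 16.18.)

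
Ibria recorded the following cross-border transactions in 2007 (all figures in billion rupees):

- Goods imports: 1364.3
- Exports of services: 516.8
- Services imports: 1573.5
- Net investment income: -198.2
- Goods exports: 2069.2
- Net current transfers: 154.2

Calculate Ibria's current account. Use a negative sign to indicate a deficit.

-395.8

Goods balance = 2069.2 - 1364.3 = 704.9
Services balance = 516.8 - 1573.5 = -1056.7
Trade balance (goods + services) = 704.9 + (-1056.7) = -351.8
Net primary income = -198.2
Net secondary income = 154.2
Current account = -351.8 + (-198.2) + 154.2 = -395.8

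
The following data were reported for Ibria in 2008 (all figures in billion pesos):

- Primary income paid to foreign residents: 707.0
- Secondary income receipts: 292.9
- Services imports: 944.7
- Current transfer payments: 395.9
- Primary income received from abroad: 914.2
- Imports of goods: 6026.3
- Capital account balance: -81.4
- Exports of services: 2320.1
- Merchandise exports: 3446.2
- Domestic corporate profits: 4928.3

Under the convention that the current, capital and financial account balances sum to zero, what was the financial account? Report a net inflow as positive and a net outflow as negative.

Goods balance = 3446.2 - 6026.3 = -2580.1
Services balance = 2320.1 - 944.7 = 1375.4
Trade balance (goods + services) = -2580.1 + 1375.4 = -1204.7
Net primary income = 914.2 - 707.0 = 207.2
Net secondary income = 292.9 - 395.9 = -103.0
Current account = -1204.7 + 207.2 + (-103.0) = -1100.5
Financial account = -(-1100.5 + (-81.4)) = 1181.9

1181.9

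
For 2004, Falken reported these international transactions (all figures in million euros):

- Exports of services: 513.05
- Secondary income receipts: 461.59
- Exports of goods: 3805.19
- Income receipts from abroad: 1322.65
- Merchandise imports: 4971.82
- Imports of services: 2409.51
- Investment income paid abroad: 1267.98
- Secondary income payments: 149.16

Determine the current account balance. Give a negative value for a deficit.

Goods balance = 3805.19 - 4971.82 = -1166.63
Services balance = 513.05 - 2409.51 = -1896.46
Trade balance (goods + services) = -1166.63 + (-1896.46) = -3063.09
Net primary income = 1322.65 - 1267.98 = 54.67
Net secondary income = 461.59 - 149.16 = 312.43
Current account = -3063.09 + 54.67 + 312.43 = -2695.99

-2695.99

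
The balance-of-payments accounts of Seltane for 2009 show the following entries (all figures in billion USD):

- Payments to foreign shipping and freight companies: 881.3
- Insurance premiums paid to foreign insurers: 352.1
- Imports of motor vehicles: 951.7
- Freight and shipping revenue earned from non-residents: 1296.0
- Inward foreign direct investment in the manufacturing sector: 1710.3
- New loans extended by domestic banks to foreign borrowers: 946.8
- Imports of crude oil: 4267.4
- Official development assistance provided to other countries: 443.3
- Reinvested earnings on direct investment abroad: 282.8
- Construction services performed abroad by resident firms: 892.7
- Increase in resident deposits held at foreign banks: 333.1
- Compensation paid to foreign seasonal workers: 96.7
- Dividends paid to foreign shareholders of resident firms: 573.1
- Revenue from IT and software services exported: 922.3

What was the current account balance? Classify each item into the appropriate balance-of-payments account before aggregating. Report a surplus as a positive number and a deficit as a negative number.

-4171.8

Goods: -4267.4 - 951.7 = -5219.1
Services: 1296.0 - 352.1 + 892.7 - 881.3 + 922.3 = 1877.6
Primary income: -96.7 + 282.8 - 573.1 = -387.0
Secondary income: -443.3
Current account = (-5219.1) + 1877.6 + (-387.0) + (-443.3) = -4171.8
(Excluded from the current account — financial account: inward foreign direct investment in the manufacturing sector 1710.3, new loans extended by domestic banks to foreign borrowers 946.8, increase in resident deposits held at foreign banks 333.1.)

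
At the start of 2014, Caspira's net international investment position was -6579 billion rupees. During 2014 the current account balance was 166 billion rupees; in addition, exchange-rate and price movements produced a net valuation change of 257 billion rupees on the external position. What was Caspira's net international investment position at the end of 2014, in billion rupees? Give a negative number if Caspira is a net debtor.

-6156

Change in NIIP = current account + net valuation change = 166 + 257 = 423
End-of-year NIIP = -6579 + 423 = -6156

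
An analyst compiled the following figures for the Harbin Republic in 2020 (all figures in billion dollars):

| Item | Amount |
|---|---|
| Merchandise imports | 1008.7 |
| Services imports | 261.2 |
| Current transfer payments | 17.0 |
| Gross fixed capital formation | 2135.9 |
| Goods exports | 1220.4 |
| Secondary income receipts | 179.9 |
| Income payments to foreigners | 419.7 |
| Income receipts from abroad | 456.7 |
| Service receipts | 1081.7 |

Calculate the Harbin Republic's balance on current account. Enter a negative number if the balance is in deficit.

Goods balance = 1220.4 - 1008.7 = 211.7
Services balance = 1081.7 - 261.2 = 820.5
Trade balance (goods + services) = 211.7 + 820.5 = 1032.2
Net primary income = 456.7 - 419.7 = 37.0
Net secondary income = 179.9 - 17.0 = 162.9
Current account = 1032.2 + 37.0 + 162.9 = 1232.1

1232.1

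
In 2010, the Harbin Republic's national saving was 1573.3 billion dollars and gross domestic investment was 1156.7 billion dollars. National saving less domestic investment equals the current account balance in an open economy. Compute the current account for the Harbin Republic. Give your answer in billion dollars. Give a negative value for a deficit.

S - I = CA (net lending to the rest of the world).
CA = S - I = 1573.3 - 1156.7 = 416.6

416.6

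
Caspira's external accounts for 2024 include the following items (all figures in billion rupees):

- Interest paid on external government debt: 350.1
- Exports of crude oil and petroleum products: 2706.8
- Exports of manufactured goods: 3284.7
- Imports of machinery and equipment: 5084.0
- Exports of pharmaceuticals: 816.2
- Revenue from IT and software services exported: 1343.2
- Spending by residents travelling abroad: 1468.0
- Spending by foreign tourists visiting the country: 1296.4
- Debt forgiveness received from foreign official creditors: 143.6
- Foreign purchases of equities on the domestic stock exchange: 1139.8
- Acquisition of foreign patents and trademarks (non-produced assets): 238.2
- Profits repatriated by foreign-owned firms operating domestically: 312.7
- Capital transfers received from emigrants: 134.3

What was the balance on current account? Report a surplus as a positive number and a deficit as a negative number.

2232.5

Goods: 3284.7 + 816.2 + 2706.8 - 5084.0 = 1723.7
Services: 1343.2 - 1468.0 + 1296.4 = 1171.6
Primary income: -350.1 - 312.7 = -662.8
Current account = 1723.7 + 1171.6 + (-662.8) = 2232.5
(Excluded from the current account — capital account: debt forgiveness received from foreign official creditors 143.6, acquisition of foreign patents and trademarks (non-produced assets) 238.2, capital transfers received from emigrants 134.3; financial account: foreign purchases of equities on the domestic stock exchange 1139.8.)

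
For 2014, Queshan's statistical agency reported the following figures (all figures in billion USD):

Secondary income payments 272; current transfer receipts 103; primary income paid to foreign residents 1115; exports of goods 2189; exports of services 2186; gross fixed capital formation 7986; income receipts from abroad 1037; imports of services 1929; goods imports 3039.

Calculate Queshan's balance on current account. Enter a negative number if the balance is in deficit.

Goods balance = 2189 - 3039 = -850
Services balance = 2186 - 1929 = 257
Trade balance (goods + services) = -850 + 257 = -593
Net primary income = 1037 - 1115 = -78
Net secondary income = 103 - 272 = -169
Current account = -593 + (-78) + (-169) = -840

-840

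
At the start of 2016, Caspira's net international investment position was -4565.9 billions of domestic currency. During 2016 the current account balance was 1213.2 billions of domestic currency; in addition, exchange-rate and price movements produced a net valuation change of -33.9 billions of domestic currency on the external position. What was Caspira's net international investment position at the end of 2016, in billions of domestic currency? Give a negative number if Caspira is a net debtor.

-3386.6

Change in NIIP = current account + net valuation change = 1213.2 + (-33.9) = 1179.3
End-of-year NIIP = -4565.9 + 1179.3 = -3386.6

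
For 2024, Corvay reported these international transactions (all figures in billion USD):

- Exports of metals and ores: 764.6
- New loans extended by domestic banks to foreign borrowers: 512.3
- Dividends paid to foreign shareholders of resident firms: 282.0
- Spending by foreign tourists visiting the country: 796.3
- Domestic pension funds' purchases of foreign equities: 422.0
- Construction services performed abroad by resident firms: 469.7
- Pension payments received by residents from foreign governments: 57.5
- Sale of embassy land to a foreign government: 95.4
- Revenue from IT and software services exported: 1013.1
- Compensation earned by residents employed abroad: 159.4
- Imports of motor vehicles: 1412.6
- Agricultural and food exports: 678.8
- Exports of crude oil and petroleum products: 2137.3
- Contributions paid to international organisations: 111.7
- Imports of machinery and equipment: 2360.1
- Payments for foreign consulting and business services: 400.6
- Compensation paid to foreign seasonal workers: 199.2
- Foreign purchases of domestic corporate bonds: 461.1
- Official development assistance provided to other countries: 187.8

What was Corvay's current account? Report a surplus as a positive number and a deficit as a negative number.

Goods: 2137.3 - 1412.6 + 678.8 + 764.6 - 2360.1 = -192.0
Services: 796.3 - 400.6 + 1013.1 + 469.7 = 1878.5
Primary income: -282.0 + 159.4 - 199.2 = -321.8
Secondary income: -187.8 + 57.5 - 111.7 = -242.0
Current account = (-192.0) + 1878.5 + (-321.8) + (-242.0) = 1122.7
(Excluded from the current account — financial account: new loans extended by domestic banks to foreign borrowers 512.3, domestic pension funds' purchases of foreign equities 422.0, foreign purchases of domestic corporate bonds 461.1; capital account: sale of embassy land to a foreign government 95.4.)

1122.7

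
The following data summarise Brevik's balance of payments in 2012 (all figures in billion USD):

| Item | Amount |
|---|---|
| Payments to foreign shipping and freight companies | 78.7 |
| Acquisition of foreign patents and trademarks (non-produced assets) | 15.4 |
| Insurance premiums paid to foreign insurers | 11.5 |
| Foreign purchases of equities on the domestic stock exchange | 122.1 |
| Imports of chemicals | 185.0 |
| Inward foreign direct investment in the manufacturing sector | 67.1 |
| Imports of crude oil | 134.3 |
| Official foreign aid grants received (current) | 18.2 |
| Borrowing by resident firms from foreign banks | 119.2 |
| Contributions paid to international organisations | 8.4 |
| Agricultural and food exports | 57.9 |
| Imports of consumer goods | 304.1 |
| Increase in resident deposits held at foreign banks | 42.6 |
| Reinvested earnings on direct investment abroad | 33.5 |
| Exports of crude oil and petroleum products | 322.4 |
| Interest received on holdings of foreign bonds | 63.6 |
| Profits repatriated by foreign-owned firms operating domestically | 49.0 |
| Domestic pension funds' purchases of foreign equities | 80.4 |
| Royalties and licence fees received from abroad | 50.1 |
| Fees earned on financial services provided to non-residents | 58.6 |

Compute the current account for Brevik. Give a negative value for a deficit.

Goods: 57.9 - 304.1 - 134.3 + 322.4 - 185.0 = -243.1
Services: 50.1 + 58.6 - 11.5 - 78.7 = 18.5
Primary income: 33.5 - 49.0 + 63.6 = 48.1
Secondary income: 18.2 - 8.4 = 9.8
Current account = (-243.1) + 18.5 + 48.1 + 9.8 = -166.7
(Excluded from the current account — capital account: acquisition of foreign patents and trademarks (non-produced assets) 15.4; financial account: foreign purchases of equities on the domestic stock exchange 122.1, inward foreign direct investment in the manufacturing sector 67.1, borrowing by resident firms from foreign banks 119.2, increase in resident deposits held at foreign banks 42.6, domestic pension funds' purchases of foreign equities 80.4.)

-166.7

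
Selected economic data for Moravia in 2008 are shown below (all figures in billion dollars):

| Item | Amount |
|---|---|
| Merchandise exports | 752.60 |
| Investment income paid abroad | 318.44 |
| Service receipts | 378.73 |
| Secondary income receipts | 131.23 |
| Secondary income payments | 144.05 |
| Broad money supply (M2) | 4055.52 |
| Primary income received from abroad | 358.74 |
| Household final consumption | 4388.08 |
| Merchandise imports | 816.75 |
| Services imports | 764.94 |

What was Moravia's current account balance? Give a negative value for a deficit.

Goods balance = 752.60 - 816.75 = -64.15
Services balance = 378.73 - 764.94 = -386.21
Trade balance (goods + services) = -64.15 + (-386.21) = -450.36
Net primary income = 358.74 - 318.44 = 40.30
Net secondary income = 131.23 - 144.05 = -12.82
Current account = -450.36 + 40.30 + (-12.82) = -422.88

-422.88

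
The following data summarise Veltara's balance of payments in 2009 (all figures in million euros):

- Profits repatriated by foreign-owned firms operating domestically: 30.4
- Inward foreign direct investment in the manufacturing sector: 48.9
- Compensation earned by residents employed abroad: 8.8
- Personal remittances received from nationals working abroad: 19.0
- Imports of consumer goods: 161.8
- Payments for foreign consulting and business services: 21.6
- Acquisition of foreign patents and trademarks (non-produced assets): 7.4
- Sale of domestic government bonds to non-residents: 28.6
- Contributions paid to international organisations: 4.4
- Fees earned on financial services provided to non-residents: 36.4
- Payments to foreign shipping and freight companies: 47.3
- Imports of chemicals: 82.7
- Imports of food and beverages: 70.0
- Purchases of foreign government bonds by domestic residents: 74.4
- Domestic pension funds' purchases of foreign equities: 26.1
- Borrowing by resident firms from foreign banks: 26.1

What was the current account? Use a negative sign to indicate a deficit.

-354.0

Goods: -70.0 - 82.7 - 161.8 = -314.5
Services: -47.3 + 36.4 - 21.6 = -32.5
Primary income: -30.4 + 8.8 = -21.6
Secondary income: 19.0 - 4.4 = 14.6
Current account = (-314.5) + (-32.5) + (-21.6) + 14.6 = -354.0
(Excluded from the current account — financial account: inward foreign direct investment in the manufacturing sector 48.9, sale of domestic government bonds to non-residents 28.6, purchases of foreign government bonds by domestic residents 74.4, domestic pension funds' purchases of foreign equities 26.1, borrowing by resident firms from foreign banks 26.1; capital account: acquisition of foreign patents and trademarks (non-produced assets) 7.4.)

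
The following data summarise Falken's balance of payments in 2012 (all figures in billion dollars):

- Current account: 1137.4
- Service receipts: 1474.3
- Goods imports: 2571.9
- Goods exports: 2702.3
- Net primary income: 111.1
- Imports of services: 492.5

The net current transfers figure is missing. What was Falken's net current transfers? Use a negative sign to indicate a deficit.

Current account = goods balance + services balance + net primary income + net secondary income
Sum of the known components = 1223.3
Net current transfers = CA - (known components) = 1137.4 - 1223.3 = -85.9

-85.9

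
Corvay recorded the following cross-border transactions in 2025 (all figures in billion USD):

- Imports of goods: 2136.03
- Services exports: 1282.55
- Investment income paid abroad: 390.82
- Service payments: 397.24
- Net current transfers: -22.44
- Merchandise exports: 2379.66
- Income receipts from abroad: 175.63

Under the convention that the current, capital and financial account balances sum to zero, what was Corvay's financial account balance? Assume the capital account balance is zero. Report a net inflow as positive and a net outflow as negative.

-891.31

Goods balance = 2379.66 - 2136.03 = 243.63
Services balance = 1282.55 - 397.24 = 885.31
Trade balance (goods + services) = 243.63 + 885.31 = 1128.94
Net primary income = 175.63 - 390.82 = -215.19
Net secondary income = -22.44
Current account = 1128.94 + (-215.19) + (-22.44) = 891.31
Financial account = -(891.31) = -891.31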